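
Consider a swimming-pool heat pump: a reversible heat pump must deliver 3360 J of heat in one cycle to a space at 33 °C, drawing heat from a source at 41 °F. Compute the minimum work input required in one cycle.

W_in ≈ 307.3 J

T_H = 33 °C → 33 + 273.15 = 306.15 K.
T_C = 41 °F → (41 − 32) × 5/9 = 5.00 °C = 278.15 K.
For a reversible heat pump, COP_HP = T_H/(T_H − T_C) = 306.15/28.00 = 10.9339.
W = Q_H/COP_HP = 3360/10.9339 = 307.3 J.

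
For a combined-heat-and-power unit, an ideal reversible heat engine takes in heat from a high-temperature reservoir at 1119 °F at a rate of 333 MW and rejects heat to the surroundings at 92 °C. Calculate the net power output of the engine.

T_H = 1119 °F → (1119 − 32) × 5/9 = 603.89 °C = 877.04 K.
T_C = 92 °C → 92 + 273.15 = 365.15 K.
Since the cycle is reversible, η = 1 − T_C/T_H = 1 − 365.15/877.04 = 0.5837.
W = η·Q_H = 0.5837 × 333 = 194 MW.

Ẇ ≈ 194 MW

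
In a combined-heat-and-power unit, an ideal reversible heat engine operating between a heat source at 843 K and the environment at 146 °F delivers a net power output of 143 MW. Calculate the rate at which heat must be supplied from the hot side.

T_C = 146 °F → (146 − 32) × 5/9 = 63.33 °C = 336.48 K.
Since the cycle is reversible, η = 1 − T_C/T_H = 1 − 336.48/843.00 = 0.6009.
Q_H = W/η = 143/0.6009 = 238.0 MW.

Q̇_H ≈ 238.0 MW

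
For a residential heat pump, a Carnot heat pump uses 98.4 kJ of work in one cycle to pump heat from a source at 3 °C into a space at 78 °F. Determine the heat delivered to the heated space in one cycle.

T_H = 78 °F → (78 − 32) × 5/9 = 25.56 °C = 298.71 K.
T_C = 3 °C → 3 + 273.15 = 276.15 K.
The Carnot heat-pump COP is COP_HP = T_H/(T_H − T_C) = 298.71/22.56 = 13.2431.
Q_H = COP_HP · W = 13.2431 × 98.4 = 1300 kJ.

Q_H ≈ 1300 kJ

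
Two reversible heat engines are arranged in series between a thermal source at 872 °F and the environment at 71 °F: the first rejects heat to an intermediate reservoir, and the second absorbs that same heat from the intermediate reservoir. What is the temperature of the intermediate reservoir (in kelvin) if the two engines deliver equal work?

T_m ≈ 517.3 K

T_H = 872 °F → (872 − 32) × 5/9 = 466.67 °C = 739.82 K.
T_C = 71 °F → (71 − 32) × 5/9 = 21.67 °C = 294.82 K.
For reversible stages Q_m = Q_H·(T_m/T_H). Setting W₁ = Q_H(1 − T_m/T_H) equal to W₂ = Q_m(1 − T_C/T_m) = Q_H·(T_m − T_C)/T_H gives T_H − T_m = T_m − T_C, so T_m = (T_H + T_C)/2 = (739.82 + 294.82)/2 = 517.3 K.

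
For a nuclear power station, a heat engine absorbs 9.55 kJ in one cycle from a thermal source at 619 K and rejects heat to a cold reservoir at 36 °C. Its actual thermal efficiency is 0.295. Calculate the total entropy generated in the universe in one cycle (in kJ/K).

ΔS_univ ≈ 0.006350 kJ/K

T_C = 36 °C → 36 + 273.15 = 309.15 K.
W = η·Q_H = 0.295 × 9.55 = 2.817 kJ, so Q_C = Q_H − W = 6.733 kJ.
Entropy balance on the reservoirs: −Q_H/T_H = -0.01543 kJ/K, +Q_C/T_C = 0.02178 kJ/K.
ΔS_univ = −Q_H/T_H + Q_C/T_C = 0.006350 kJ/K (> 0, since η = 0.295 < η_Carnot = 0.501).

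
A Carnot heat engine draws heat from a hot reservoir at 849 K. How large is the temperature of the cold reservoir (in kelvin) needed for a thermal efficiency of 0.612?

From η = 1 − T_C/T_H, T_C = T_H·(1 − η) = 849.00 × (1 − 0.612) = 329 K.

T_C ≈ 329 K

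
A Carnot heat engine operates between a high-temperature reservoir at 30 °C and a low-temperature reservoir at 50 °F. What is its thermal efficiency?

T_H = 30 °C → 30 + 273.15 = 303.15 K.
T_C = 50 °F → (50 − 32) × 5/9 = 10.00 °C = 283.15 K.
The Carnot efficiency is η = 1 − T_C/T_H = 1 − 283.15/303.15 = 0.06597.

η ≈ 0.06597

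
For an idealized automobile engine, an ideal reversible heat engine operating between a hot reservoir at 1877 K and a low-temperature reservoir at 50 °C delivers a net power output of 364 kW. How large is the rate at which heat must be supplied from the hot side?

Q̇_H ≈ 439.7 kW

T_C = 50 °C → 50 + 273.15 = 323.15 K.
Since the cycle is reversible, η = 1 − T_C/T_H = 1 − 323.15/1877.00 = 0.8278.
Q_H = W/η = 364/0.8278 = 439.7 kW.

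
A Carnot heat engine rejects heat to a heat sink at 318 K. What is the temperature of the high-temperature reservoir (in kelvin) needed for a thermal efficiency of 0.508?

From η = 1 − T_C/T_H, solving for T_H gives T_H = T_C/(1 − η) = 318.00/(1 − 0.508) = 646 K.

T_H ≈ 646 K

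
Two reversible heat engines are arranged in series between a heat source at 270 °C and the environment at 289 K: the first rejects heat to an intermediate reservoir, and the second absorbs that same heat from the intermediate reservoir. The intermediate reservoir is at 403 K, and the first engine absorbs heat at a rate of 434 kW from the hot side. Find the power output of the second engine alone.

Ẇ₂ ≈ 91.09 kW

T_H = 270 °C → 270 + 273.15 = 543.15 K.
Heat entering the second stage: Q_m = Q_H·(T_m/T_H) = 434 × 403.00/543.15 = 322.0 kW.
Second-stage efficiency η₂ = 1 − T_C/T_m = 1 − 289.00/403.00 = 0.2829, so W₂ = η₂·Q_m = 91.09 kW.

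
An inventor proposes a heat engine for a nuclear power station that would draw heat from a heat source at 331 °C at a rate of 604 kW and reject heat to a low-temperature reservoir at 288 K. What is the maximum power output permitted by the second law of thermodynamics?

T_H = 331 °C → 331 + 273.15 = 604.15 K.
By the Carnot theorem, η_max = 1 − T_C/T_H = 1 − 288.00/604.15 = 0.5233.
W_max = η_max · Q_H = 0.5233 × 604 = 316 kW.

Ẇ_max ≈ 316 kW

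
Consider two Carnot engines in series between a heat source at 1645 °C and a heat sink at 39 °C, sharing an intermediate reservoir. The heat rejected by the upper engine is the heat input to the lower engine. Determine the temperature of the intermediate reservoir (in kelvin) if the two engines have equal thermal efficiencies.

T_m ≈ 773.8 K

T_H = 1645 °C → 1645 + 273.15 = 1918.15 K.
T_C = 39 °C → 39 + 273.15 = 312.15 K.
Equal efficiencies require 1 − T_m/T_H = 1 − T_C/T_m, i.e. T_m/T_H = T_C/T_m, so T_m = √(T_H·T_C) = √(1918.15 × 312.15) = 773.8 K.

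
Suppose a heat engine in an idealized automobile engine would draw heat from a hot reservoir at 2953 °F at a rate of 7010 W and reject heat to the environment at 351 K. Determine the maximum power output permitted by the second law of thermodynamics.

Ẇ_max ≈ 5712 W

T_H = 2953 °F → (2953 − 32) × 5/9 = 1622.78 °C = 1895.93 K.
No engine can exceed the Carnot limit: η_max = 1 − T_C/T_H = 1 − 351.00/1895.93 = 0.8149.
W_max = η_max · Q_H = 0.8149 × 7010 = 5712 W.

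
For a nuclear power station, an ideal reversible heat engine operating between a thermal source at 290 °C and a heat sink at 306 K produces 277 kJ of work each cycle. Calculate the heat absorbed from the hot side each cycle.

T_H = 290 °C → 290 + 273.15 = 563.15 K.
For a reversible engine, η = 1 − T_C/T_H = 1 − 306.00/563.15 = 0.4566.
Q_H = W/η = 277/0.4566 = 606.6 kJ.

Q_H ≈ 606.6 kJ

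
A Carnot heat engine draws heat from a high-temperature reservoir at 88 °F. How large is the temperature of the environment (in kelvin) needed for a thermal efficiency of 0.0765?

T_C ≈ 281 K

T_H = 88 °F → (88 − 32) × 5/9 = 31.11 °C = 304.26 K.
From η = 1 − T_C/T_H, T_C = T_H·(1 − η) = 304.26 × (1 − 0.0765) = 281 K.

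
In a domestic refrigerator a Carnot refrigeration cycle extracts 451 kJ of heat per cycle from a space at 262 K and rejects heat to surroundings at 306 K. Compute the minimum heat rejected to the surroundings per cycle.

For a reversible cycle Q_H/Q_C = T_H/T_C, so Q_H = Q_C·T_H/T_C = 451 × 306.00/262.00 = 527 kJ.

Q_H ≈ 527 kJ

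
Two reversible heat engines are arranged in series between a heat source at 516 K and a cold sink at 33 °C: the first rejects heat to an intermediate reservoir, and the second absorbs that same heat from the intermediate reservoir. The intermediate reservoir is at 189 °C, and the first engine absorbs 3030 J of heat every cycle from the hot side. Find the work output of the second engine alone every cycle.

W₂ ≈ 916.0 J

T_C = 33 °C → 33 + 273.15 = 306.15 K.
T_m = 189 °C → 189 + 273.15 = 462.15 K.
Heat entering the second stage: Q_m = Q_H·(T_m/T_H) = 3030 × 462.15/516.00 = 2714 J.
Second-stage efficiency η₂ = 1 − T_C/T_m = 1 − 306.15/462.15 = 0.3376, so W₂ = η₂·Q_m = 916.0 J.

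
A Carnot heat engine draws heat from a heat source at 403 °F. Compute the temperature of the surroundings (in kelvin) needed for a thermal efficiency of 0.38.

T_C ≈ 297 K

T_H = 403 °F → (403 − 32) × 5/9 = 206.11 °C = 479.26 K.
From η = 1 − T_C/T_H, T_C = T_H·(1 − η) = 479.26 × (1 − 0.38) = 297 K.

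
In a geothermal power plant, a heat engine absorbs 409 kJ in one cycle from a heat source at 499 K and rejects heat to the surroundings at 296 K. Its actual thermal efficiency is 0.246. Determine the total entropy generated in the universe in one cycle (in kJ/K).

W = η·Q_H = 0.246 × 409 = 100.6 kJ, so Q_C = Q_H − W = 308.4 kJ.
The hot reservoir loses entropy Q_H/T_H = 409/499.00 = 0.8196 kJ/K; the cold reservoir gains Q_C/T_C = 308.4/296.00 = 1.042 kJ/K.
ΔS_univ = −Q_H/T_H + Q_C/T_C = 0.2222 kJ/K (> 0, since η = 0.246 < η_Carnot = 0.407).

ΔS_univ ≈ 0.2222 kJ/K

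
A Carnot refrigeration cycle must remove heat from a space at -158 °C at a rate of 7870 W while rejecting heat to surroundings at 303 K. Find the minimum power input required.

T_C = -158 °C → -158 + 273.15 = 115.15 K.
The reversible coefficient of performance is COP_R = T_C/(T_H − T_C) = 115.15/187.85 = 0.6130.
W = Q_C/COP_R = 7870/0.6130 = 12840 W.

Ẇ_in ≈ 12840 W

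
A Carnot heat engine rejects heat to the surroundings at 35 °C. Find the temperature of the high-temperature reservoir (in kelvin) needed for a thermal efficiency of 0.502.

T_H ≈ 619 K

T_C = 35 °C → 35 + 273.15 = 308.15 K.
From η = 1 − T_C/T_H, solving for T_H gives T_H = T_C/(1 − η) = 308.15/(1 − 0.502) = 619 K.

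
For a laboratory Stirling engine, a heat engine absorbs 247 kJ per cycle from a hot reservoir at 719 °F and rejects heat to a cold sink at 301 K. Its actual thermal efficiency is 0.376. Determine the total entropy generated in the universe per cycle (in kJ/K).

ΔS_univ ≈ 0.1348 kJ/K

T_H = 719 °F → (719 − 32) × 5/9 = 381.67 °C = 654.82 K.
W = η·Q_H = 0.376 × 247 = 92.87 kJ, so Q_C = Q_H − W = 154.1 kJ.
The hot reservoir loses entropy Q_H/T_H = 247/654.82 = 0.3772 kJ/K; the cold reservoir gains Q_C/T_C = 154.1/301.00 = 0.5121 kJ/K.
ΔS_univ = −Q_H/T_H + Q_C/T_C = 0.1348 kJ/K (> 0, since η = 0.376 < η_Carnot = 0.540).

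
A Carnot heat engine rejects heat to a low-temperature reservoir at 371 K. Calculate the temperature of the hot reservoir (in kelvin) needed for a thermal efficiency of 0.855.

T_H ≈ 2559 K

From η = 1 − T_C/T_H, solving for T_H gives T_H = T_C/(1 − η) = 371.00/(1 − 0.855) = 2559 K.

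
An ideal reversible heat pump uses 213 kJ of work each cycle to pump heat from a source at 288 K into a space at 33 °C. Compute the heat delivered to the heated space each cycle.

Q_H ≈ 3590 kJ

T_H = 33 °C → 33 + 273.15 = 306.15 K.
The Carnot heat-pump COP is COP_HP = T_H/(T_H − T_C) = 306.15/18.15 = 16.8678.
Q_H = COP_HP · W = 16.8678 × 213 = 3590 kJ.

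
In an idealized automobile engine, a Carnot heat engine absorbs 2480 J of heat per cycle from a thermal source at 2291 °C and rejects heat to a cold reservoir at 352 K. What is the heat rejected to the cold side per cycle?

Q_C ≈ 340 J

T_H = 2291 °C → 2291 + 273.15 = 2564.15 K.
For a reversible engine, η = 1 − T_C/T_H = 1 − 352.00/2564.15 = 0.8627.
For a reversible cycle Q_C/Q_H = T_C/T_H, so Q_C = 2480 × 352.00/2564.15 = 340 J.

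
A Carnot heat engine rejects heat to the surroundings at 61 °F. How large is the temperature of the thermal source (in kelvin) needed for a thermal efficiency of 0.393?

T_H ≈ 477 K

T_C = 61 °F → (61 − 32) × 5/9 = 16.11 °C = 289.26 K.
From η = 1 − T_C/T_H, solving for T_H gives T_H = T_C/(1 − η) = 289.26/(1 − 0.393) = 477 K.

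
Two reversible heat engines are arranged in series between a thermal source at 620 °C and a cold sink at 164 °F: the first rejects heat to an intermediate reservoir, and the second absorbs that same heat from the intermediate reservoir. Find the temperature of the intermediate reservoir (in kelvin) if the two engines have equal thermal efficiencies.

T_H = 620 °C → 620 + 273.15 = 893.15 K.
T_C = 164 °F → (164 − 32) × 5/9 = 73.33 °C = 346.48 K.
Equal efficiencies require 1 − T_m/T_H = 1 − T_C/T_m, i.e. T_m/T_H = T_C/T_m, so T_m = √(T_H·T_C) = √(893.15 × 346.48) = 556 K.

T_m ≈ 556 K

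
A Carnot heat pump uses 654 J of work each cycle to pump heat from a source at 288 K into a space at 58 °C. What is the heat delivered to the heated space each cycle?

T_H = 58 °C → 58 + 273.15 = 331.15 K.
For a reversible heat pump, COP_HP = T_H/(T_H − T_C) = 331.15/43.15 = 7.6744.
Q_H = COP_HP · W = 7.6744 × 654 = 5019 J.

Q_H ≈ 5019 J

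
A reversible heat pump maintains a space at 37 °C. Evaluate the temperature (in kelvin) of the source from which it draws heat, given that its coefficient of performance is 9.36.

T_H = 37 °C → 37 + 273.15 = 310.15 K.
COP_HP = T_H/(T_H − T_C) ⇒ T_C = T_H·(COP_HP − 1)/COP_HP = 310.15 × (9.36 − 1)/9.36 = 277 K.

T_C ≈ 277 K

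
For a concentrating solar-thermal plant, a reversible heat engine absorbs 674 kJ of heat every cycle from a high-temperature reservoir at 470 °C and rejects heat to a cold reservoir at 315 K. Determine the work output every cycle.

W ≈ 388 kJ

T_H = 470 °C → 470 + 273.15 = 743.15 K.
For a reversible engine, η = 1 − T_C/T_H = 1 − 315.00/743.15 = 0.5761.
W = η·Q_H = 0.5761 × 674 = 388 kJ.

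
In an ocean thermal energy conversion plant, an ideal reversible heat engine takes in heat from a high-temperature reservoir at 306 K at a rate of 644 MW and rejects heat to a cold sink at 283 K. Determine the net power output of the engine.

Carnot efficiency: η = 1 − T_C/T_H = 1 − 283.00/306.00 = 0.0752.
W = η·Q_H = 0.0752 × 644 = 48.41 MW.

Ẇ ≈ 48.41 MW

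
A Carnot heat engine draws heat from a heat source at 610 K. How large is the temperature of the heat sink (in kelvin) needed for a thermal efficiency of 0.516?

From η = 1 − T_C/T_H, T_C = T_H·(1 − η) = 610.00 × (1 − 0.516) = 295 K.

T_C ≈ 295 K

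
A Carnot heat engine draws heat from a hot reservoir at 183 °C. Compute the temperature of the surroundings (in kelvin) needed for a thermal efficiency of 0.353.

T_H = 183 °C → 183 + 273.15 = 456.15 K.
From η = 1 − T_C/T_H, T_C = T_H·(1 − η) = 456.15 × (1 − 0.353) = 295 K.

T_C ≈ 295 K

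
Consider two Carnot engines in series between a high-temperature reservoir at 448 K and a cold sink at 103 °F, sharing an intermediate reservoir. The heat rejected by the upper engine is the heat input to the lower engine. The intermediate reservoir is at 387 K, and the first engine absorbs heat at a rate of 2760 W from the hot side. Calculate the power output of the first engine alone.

Ẇ₁ ≈ 376 W

T_C = 103 °F → (103 − 32) × 5/9 = 39.44 °C = 312.59 K.
First-stage efficiency η₁ = 1 − T_m/T_H = 1 − 387.00/448.00 = 0.1362.
W₁ = η₁·Q_H = 0.1362 × 2760 = 376 W.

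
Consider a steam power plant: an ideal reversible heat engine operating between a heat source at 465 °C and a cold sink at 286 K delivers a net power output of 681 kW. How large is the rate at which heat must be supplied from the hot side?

Q̇_H ≈ 1110 kW

T_H = 465 °C → 465 + 273.15 = 738.15 K.
Since the cycle is reversible, η = 1 − T_C/T_H = 1 − 286.00/738.15 = 0.6125.
Q_H = W/η = 681/0.6125 = 1110 kW.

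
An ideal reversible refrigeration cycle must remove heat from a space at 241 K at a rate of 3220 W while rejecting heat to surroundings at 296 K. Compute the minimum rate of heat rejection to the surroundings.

For a reversible cycle Q_H/Q_C = T_H/T_C, so Q_H = Q_C·T_H/T_C = 3220 × 296.00/241.00 = 3950 W.

Q̇_H ≈ 3950 W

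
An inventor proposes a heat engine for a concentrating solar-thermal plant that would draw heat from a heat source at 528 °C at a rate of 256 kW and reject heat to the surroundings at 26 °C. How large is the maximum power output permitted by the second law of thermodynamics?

Ẇ_max ≈ 160 kW

T_H = 528 °C → 528 + 273.15 = 801.15 K.
T_C = 26 °C → 26 + 273.15 = 299.15 K.
By the Carnot theorem, η_max = 1 − T_C/T_H = 1 − 299.15/801.15 = 0.6266.
W_max = η_max · Q_H = 0.6266 × 256 = 160 kW.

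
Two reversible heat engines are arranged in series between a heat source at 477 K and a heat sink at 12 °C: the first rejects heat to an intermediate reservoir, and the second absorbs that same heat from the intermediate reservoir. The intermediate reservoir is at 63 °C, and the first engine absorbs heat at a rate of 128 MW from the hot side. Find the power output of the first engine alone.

T_C = 12 °C → 12 + 273.15 = 285.15 K.
T_m = 63 °C → 63 + 273.15 = 336.15 K.
First-stage efficiency η₁ = 1 − T_m/T_H = 1 − 336.15/477.00 = 0.2953.
W₁ = η₁·Q_H = 0.2953 × 128 = 37.8 MW.

Ẇ₁ ≈ 37.8 MW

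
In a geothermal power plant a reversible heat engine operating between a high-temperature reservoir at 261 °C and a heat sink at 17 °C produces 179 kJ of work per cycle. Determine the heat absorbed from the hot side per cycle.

T_H = 261 °C → 261 + 273.15 = 534.15 K.
T_C = 17 °C → 17 + 273.15 = 290.15 K.
For a reversible engine, η = 1 − T_C/T_H = 1 − 290.15/534.15 = 0.4568.
Q_H = W/η = 179/0.4568 = 391.9 kJ.

Q_H ≈ 391.9 kJ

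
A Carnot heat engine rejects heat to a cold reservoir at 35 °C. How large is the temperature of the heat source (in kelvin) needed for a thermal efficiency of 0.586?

T_H ≈ 744.3 K

T_C = 35 °C → 35 + 273.15 = 308.15 K.
From η = 1 − T_C/T_H, solving for T_H gives T_H = T_C/(1 − η) = 308.15/(1 − 0.586) = 744.3 K.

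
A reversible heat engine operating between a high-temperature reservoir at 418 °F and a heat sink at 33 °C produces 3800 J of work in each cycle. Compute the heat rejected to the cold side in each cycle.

T_H = 418 °F → (418 − 32) × 5/9 = 214.44 °C = 487.59 K.
T_C = 33 °C → 33 + 273.15 = 306.15 K.
The Carnot efficiency is η = 1 − T_C/T_H = 1 − 306.15/487.59 = 0.3721.
Since Q_C/Q_H = T_C/T_H and Q_H = W/η, Q_C = W·T_C/(T_H − T_C) = 3800 × 306.15/181.44 = 6410 J.

Q_C ≈ 6410 J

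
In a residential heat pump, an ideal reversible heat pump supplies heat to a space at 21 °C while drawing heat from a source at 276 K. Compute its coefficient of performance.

COP_HP ≈ 16.21

T_H = 21 °C → 21 + 273.15 = 294.15 K.
For a reversible heat pump, COP_HP = T_H/(T_H − T_C) = 294.15/(294.15 − 276.00) = 16.21.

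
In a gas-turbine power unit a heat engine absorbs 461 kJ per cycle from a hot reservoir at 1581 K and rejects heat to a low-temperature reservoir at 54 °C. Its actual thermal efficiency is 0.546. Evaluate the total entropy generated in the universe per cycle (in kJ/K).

T_C = 54 °C → 54 + 273.15 = 327.15 K.
W = η·Q_H = 0.546 × 461 = 251.7 kJ, so Q_C = Q_H − W = 209.3 kJ.
Reservoir entropy changes: ΔS_H = −Q_H/T_H = −461/1581.00 = -0.2916 kJ/K and ΔS_C = +Q_C/T_C = 209.3/327.15 = 0.6397 kJ/K.
ΔS_univ = −Q_H/T_H + Q_C/T_C = 0.348 kJ/K (> 0, since η = 0.546 < η_Carnot = 0.793).

ΔS_univ ≈ 0.348 kJ/K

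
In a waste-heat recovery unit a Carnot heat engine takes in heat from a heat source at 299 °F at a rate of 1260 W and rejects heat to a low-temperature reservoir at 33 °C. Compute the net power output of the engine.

Ẇ ≈ 345 W

T_H = 299 °F → (299 − 32) × 5/9 = 148.33 °C = 421.48 K.
T_C = 33 °C → 33 + 273.15 = 306.15 K.
η_rev = 1 − T_C/T_H = 1 − 306.15/421.48 = 0.2736.
W = η·Q_H = 0.2736 × 1260 = 345 W.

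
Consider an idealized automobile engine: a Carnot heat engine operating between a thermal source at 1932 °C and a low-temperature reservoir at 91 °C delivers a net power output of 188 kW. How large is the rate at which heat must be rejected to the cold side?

T_H = 1932 °C → 1932 + 273.15 = 2205.15 K.
T_C = 91 °C → 91 + 273.15 = 364.15 K.
For a reversible engine, η = 1 − T_C/T_H = 1 − 364.15/2205.15 = 0.8349.
Since Q_C/Q_H = T_C/T_H and Q_H = W/η, Q_C = W·T_C/(T_H − T_C) = 188 × 364.15/1841.00 = 37.2 kW.

Q̇_C ≈ 37.2 kW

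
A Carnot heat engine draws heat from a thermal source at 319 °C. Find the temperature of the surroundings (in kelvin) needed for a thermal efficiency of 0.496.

T_C ≈ 298.4 K

T_H = 319 °C → 319 + 273.15 = 592.15 K.
From η = 1 − T_C/T_H, T_C = T_H·(1 − η) = 592.15 × (1 − 0.496) = 298.4 K.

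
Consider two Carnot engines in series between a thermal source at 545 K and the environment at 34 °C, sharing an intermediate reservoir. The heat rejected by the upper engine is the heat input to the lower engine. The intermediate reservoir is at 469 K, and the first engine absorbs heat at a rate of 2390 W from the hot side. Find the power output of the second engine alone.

T_C = 34 °C → 34 + 273.15 = 307.15 K.
Heat entering the second stage: Q_m = Q_H·(T_m/T_H) = 2390 × 469.00/545.00 = 2060 W.
Second-stage efficiency η₂ = 1 − T_C/T_m = 1 − 307.15/469.00 = 0.3451, so W₂ = η₂·Q_m = 710 W.

Ẇ₂ ≈ 710 W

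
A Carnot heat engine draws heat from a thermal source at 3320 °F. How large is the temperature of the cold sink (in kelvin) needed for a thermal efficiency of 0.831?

T_C ≈ 355 K

T_H = 3320 °F → (3320 − 32) × 5/9 = 1826.67 °C = 2099.82 K.
From η = 1 − T_C/T_H, T_C = T_H·(1 − η) = 2099.82 × (1 − 0.831) = 355 K.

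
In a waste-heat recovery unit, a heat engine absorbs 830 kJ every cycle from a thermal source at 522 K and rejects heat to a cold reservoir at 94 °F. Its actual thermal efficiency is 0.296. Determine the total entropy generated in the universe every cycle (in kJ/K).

ΔS_univ ≈ 0.310 kJ/K

T_C = 94 °F → (94 − 32) × 5/9 = 34.44 °C = 307.59 K.
W = η·Q_H = 0.296 × 830 = 245.7 kJ, so Q_C = Q_H − W = 584.3 kJ.
Entropy balance on the reservoirs: −Q_H/T_H = -1.590 kJ/K, +Q_C/T_C = 1.900 kJ/K.
ΔS_univ = −Q_H/T_H + Q_C/T_C = 0.310 kJ/K (> 0, since η = 0.296 < η_Carnot = 0.411).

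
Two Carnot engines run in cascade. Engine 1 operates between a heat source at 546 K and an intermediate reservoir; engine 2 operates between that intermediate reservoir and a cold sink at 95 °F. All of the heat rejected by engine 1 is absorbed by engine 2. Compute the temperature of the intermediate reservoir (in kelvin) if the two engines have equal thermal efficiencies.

T_m ≈ 410 K

T_C = 95 °F → (95 − 32) × 5/9 = 35.00 °C = 308.15 K.
Equal efficiencies require 1 − T_m/T_H = 1 − T_C/T_m, i.e. T_m/T_H = T_C/T_m, so T_m = √(T_H·T_C) = √(546.00 × 308.15) = 410 K.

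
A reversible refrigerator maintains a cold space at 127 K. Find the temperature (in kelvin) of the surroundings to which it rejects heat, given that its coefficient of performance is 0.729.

T_H ≈ 301 K

COP_R = T_C/(T_H − T_C) ⇒ T_H = T_C·(1 + 1/COP_R) = 127.00 × (1 + 1/0.729) = 301 K.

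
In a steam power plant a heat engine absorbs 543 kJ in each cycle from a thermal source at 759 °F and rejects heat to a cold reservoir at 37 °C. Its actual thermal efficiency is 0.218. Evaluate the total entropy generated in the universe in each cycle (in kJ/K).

ΔS_univ ≈ 0.567 kJ/K

T_H = 759 °F → (759 − 32) × 5/9 = 403.89 °C = 677.04 K.
T_C = 37 °C → 37 + 273.15 = 310.15 K.
W = η·Q_H = 0.218 × 543 = 118.4 kJ, so Q_C = Q_H − W = 424.6 kJ.
The hot reservoir loses entropy Q_H/T_H = 543/677.04 = 0.8020 kJ/K; the cold reservoir gains Q_C/T_C = 424.6/310.15 = 1.369 kJ/K.
ΔS_univ = −Q_H/T_H + Q_C/T_C = 0.567 kJ/K (> 0, since η = 0.218 < η_Carnot = 0.542).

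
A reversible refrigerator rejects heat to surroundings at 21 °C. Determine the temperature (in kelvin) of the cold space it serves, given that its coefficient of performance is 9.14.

T_C ≈ 265 K

T_H = 21 °C → 21 + 273.15 = 294.15 K.
COP_R = T_C/(T_H − T_C) ⇒ T_C = T_H·COP_R/(1 + COP_R) = 294.15 × 9.14/(1 + 9.14) = 265 K.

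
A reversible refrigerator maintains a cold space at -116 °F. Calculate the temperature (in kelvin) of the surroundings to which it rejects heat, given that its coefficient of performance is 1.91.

T_C = -116 °F → (-116 − 32) × 5/9 = -82.22 °C = 190.93 K.
COP_R = T_C/(T_H − T_C) ⇒ T_H = T_C·(1 + 1/COP_R) = 190.93 × (1 + 1/1.91) = 290.9 K.

T_H ≈ 290.9 K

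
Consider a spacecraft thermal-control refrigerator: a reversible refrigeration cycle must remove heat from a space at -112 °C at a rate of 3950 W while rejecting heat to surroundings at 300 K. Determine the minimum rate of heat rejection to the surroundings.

Q̇_H ≈ 7350 W

T_C = -112 °C → -112 + 273.15 = 161.15 K.
For a reversible cycle Q_H/Q_C = T_H/T_C, so Q_H = Q_C·T_H/T_C = 3950 × 300.00/161.15 = 7350 W.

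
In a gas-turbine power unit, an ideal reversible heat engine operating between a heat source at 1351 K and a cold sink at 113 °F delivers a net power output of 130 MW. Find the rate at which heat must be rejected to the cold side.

Q̇_C ≈ 40.0 MW

T_C = 113 °F → (113 − 32) × 5/9 = 45.00 °C = 318.15 K.
η_rev = 1 − T_C/T_H = 1 − 318.15/1351.00 = 0.7645.
Since Q_C/Q_H = T_C/T_H and Q_H = W/η, Q_C = W·T_C/(T_H − T_C) = 130 × 318.15/1032.85 = 40.0 MW.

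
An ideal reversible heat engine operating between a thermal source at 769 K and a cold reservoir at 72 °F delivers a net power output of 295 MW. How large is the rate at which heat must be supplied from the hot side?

Q̇_H ≈ 479 MW

T_C = 72 °F → (72 − 32) × 5/9 = 22.22 °C = 295.37 K.
For a reversible engine, η = 1 − T_C/T_H = 1 − 295.37/769.00 = 0.6159.
Q_H = W/η = 295/0.6159 = 479 MW.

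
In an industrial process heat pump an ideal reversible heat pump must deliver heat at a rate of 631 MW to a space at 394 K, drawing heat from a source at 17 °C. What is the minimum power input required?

Ẇ_in ≈ 166 MW

T_C = 17 °C → 17 + 273.15 = 290.15 K.
Reversible heating COP: COP_HP = T_H/(T_H − T_C) = 394.00/103.85 = 3.7939.
W = Q_H/COP_HP = 631/3.7939 = 166 MW.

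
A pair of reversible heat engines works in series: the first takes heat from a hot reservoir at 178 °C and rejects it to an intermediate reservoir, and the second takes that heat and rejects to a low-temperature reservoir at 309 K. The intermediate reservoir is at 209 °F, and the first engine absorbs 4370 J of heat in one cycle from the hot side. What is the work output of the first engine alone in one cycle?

W₁ ≈ 772 J

T_H = 178 °C → 178 + 273.15 = 451.15 K.
T_m = 209 °F → (209 − 32) × 5/9 = 98.33 °C = 371.48 K.
First-stage efficiency η₁ = 1 − T_m/T_H = 1 − 371.48/451.15 = 0.1766.
W₁ = η₁·Q_H = 0.1766 × 4370 = 772 J.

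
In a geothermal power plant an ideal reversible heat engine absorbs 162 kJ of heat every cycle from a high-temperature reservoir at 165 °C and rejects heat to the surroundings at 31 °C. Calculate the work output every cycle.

W ≈ 49.5 kJ

T_H = 165 °C → 165 + 273.15 = 438.15 K.
T_C = 31 °C → 31 + 273.15 = 304.15 K.
The Carnot efficiency is η = 1 − T_C/T_H = 1 − 304.15/438.15 = 0.3058.
W = η·Q_H = 0.3058 × 162 = 49.5 kJ.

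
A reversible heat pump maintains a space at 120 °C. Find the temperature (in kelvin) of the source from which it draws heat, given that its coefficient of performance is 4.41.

T_C ≈ 304 K

T_H = 120 °C → 120 + 273.15 = 393.15 K.
COP_HP = T_H/(T_H − T_C) ⇒ T_C = T_H·(COP_HP − 1)/COP_HP = 393.15 × (4.41 − 1)/4.41 = 304 K.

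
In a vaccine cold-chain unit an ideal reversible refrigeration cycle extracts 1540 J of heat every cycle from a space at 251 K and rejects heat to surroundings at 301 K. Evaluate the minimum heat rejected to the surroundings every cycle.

Q_H ≈ 1847 J

For a reversible cycle Q_H/Q_C = T_H/T_C, so Q_H = Q_C·T_H/T_C = 1540 × 301.00/251.00 = 1847 J.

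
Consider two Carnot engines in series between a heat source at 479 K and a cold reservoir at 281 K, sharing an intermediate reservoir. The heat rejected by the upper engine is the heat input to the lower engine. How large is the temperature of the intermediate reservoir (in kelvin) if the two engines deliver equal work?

For reversible stages Q_m = Q_H·(T_m/T_H). Setting W₁ = Q_H(1 − T_m/T_H) equal to W₂ = Q_m(1 − T_C/T_m) = Q_H·(T_m − T_C)/T_H gives T_H − T_m = T_m − T_C, so T_m = (T_H + T_C)/2 = (479.00 + 281.00)/2 = 380.0 K.

T_m ≈ 380.0 K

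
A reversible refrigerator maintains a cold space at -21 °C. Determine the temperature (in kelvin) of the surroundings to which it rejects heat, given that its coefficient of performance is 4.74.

T_C = -21 °C → -21 + 273.15 = 252.15 K.
COP_R = T_C/(T_H − T_C) ⇒ T_H = T_C·(1 + 1/COP_R) = 252.15 × (1 + 1/4.74) = 305 K.

T_H ≈ 305 K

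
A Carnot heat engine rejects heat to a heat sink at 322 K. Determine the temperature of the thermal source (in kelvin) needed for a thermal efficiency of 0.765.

From η = 1 − T_C/T_H, solving for T_H gives T_H = T_C/(1 − η) = 322.00/(1 − 0.765) = 1370 K.

T_H ≈ 1370 K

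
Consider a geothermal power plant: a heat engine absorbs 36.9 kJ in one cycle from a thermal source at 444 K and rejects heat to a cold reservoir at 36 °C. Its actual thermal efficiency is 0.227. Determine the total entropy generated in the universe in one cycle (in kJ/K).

T_C = 36 °C → 36 + 273.15 = 309.15 K.
W = η·Q_H = 0.227 × 36.9 = 8.376 kJ, so Q_C = Q_H − W = 28.52 kJ.
Entropy balance on the reservoirs: −Q_H/T_H = -0.08311 kJ/K, +Q_C/T_C = 0.09226 kJ/K.
ΔS_univ = −Q_H/T_H + Q_C/T_C = 0.009157 kJ/K (> 0, since η = 0.227 < η_Carnot = 0.304).

ΔS_univ ≈ 0.009157 kJ/K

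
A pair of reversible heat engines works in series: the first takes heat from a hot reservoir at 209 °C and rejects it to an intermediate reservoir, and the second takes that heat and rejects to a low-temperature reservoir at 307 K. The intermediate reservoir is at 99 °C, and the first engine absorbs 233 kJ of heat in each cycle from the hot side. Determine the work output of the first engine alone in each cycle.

T_H = 209 °C → 209 + 273.15 = 482.15 K.
T_m = 99 °C → 99 + 273.15 = 372.15 K.
First-stage efficiency η₁ = 1 − T_m/T_H = 1 − 372.15/482.15 = 0.2281.
W₁ = η₁·Q_H = 0.2281 × 233 = 53.2 kJ.

W₁ ≈ 53.2 kJ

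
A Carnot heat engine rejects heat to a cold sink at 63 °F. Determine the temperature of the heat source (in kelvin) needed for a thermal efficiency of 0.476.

T_C = 63 °F → (63 − 32) × 5/9 = 17.22 °C = 290.37 K.
From η = 1 − T_C/T_H, solving for T_H gives T_H = T_C/(1 − η) = 290.37/(1 − 0.476) = 554.1 K.

T_H ≈ 554.1 K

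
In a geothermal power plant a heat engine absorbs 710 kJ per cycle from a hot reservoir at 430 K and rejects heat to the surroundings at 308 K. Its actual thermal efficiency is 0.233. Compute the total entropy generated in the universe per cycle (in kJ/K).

W = η·Q_H = 0.233 × 710 = 165.4 kJ, so Q_C = Q_H − W = 544.6 kJ.
Reservoir entropy changes: ΔS_H = −Q_H/T_H = −710/430.00 = -1.651 kJ/K and ΔS_C = +Q_C/T_C = 544.6/308.00 = 1.768 kJ/K.
ΔS_univ = −Q_H/T_H + Q_C/T_C = 0.1169 kJ/K (> 0, since η = 0.233 < η_Carnot = 0.284).

ΔS_univ ≈ 0.1169 kJ/K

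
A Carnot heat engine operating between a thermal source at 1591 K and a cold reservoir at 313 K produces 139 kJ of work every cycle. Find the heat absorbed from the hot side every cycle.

Q_H ≈ 173 kJ

Carnot efficiency: η = 1 − T_C/T_H = 1 − 313.00/1591.00 = 0.8033.
Q_H = W/η = 139/0.8033 = 173 kJ.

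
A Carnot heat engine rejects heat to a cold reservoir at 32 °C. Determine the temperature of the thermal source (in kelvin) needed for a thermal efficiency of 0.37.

T_C = 32 °C → 32 + 273.15 = 305.15 K.
From η = 1 − T_C/T_H, solving for T_H gives T_H = T_C/(1 − η) = 305.15/(1 − 0.37) = 484 K.

T_H ≈ 484 K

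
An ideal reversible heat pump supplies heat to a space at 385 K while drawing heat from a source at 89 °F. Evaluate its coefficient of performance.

T_C = 89 °F → (89 − 32) × 5/9 = 31.67 °C = 304.82 K.
COP_HP = T_H/(T_H − T_C) = 385.00/(385.00 − 304.82) = 4.801.

COP_HP ≈ 4.801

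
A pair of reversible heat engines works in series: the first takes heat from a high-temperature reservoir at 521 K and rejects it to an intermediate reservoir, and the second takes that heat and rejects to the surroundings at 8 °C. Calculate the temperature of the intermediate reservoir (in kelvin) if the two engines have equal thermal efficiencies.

T_m ≈ 383 K

T_C = 8 °C → 8 + 273.15 = 281.15 K.
Equal efficiencies require 1 − T_m/T_H = 1 − T_C/T_m, i.e. T_m/T_H = T_C/T_m, so T_m = √(T_H·T_C) = √(521.00 × 281.15) = 383 K.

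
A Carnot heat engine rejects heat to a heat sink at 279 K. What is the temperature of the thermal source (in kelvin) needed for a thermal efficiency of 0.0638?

T_H ≈ 298 K

From η = 1 − T_C/T_H, solving for T_H gives T_H = T_C/(1 − η) = 279.00/(1 − 0.0638) = 298 K.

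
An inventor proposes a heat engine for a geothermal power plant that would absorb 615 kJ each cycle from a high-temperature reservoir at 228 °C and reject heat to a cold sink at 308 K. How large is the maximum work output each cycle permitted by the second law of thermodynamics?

W_max ≈ 237 kJ

T_H = 228 °C → 228 + 273.15 = 501.15 K.
No engine can exceed the Carnot limit: η_max = 1 − T_C/T_H = 1 − 308.00/501.15 = 0.3854.
W_max = η_max · Q_H = 0.3854 × 615 = 237 kJ.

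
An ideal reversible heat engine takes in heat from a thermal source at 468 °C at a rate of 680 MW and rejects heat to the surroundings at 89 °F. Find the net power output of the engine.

T_H = 468 °C → 468 + 273.15 = 741.15 K.
T_C = 89 °F → (89 − 32) × 5/9 = 31.67 °C = 304.82 K.
The Carnot efficiency is η = 1 − T_C/T_H = 1 − 304.82/741.15 = 0.5887.
W = η·Q_H = 0.5887 × 680 = 400 MW.

Ẇ ≈ 400 MW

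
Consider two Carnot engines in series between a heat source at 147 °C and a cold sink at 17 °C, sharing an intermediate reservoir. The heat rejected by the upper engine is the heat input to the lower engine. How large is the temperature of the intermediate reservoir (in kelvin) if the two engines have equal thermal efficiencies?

T_m ≈ 349.2 K

T_H = 147 °C → 147 + 273.15 = 420.15 K.
T_C = 17 °C → 17 + 273.15 = 290.15 K.
Equal efficiencies require 1 − T_m/T_H = 1 − T_C/T_m, i.e. T_m/T_H = T_C/T_m, so T_m = √(T_H·T_C) = √(420.15 × 290.15) = 349.2 K.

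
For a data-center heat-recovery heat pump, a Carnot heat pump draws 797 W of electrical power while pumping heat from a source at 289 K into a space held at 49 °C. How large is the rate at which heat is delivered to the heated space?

T_H = 49 °C → 49 + 273.15 = 322.15 K.
COP_HP = T_H/(T_H − T_C) = 322.15/33.15 = 9.7179.
Q_H = COP_HP · W = 9.7179 × 797 = 7745 W.

Q̇_H ≈ 7745 W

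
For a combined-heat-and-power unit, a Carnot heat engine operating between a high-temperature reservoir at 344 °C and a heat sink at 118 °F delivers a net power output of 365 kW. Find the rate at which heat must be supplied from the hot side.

Q̇_H ≈ 760 kW

T_H = 344 °C → 344 + 273.15 = 617.15 K.
T_C = 118 °F → (118 − 32) × 5/9 = 47.78 °C = 320.93 K.
Since the cycle is reversible, η = 1 − T_C/T_H = 1 − 320.93/617.15 = 0.4800.
Q_H = W/η = 365/0.4800 = 760 kW.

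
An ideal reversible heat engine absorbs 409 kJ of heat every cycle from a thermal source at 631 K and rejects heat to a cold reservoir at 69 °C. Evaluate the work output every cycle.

T_C = 69 °C → 69 + 273.15 = 342.15 K.
For a reversible engine, η = 1 − T_C/T_H = 1 − 342.15/631.00 = 0.4578.
W = η·Q_H = 0.4578 × 409 = 187 kJ.

W ≈ 187 kJ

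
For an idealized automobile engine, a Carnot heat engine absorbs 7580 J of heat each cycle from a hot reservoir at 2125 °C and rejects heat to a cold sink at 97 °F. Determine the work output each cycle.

W ≈ 6600 J

T_H = 2125 °C → 2125 + 273.15 = 2398.15 K.
T_C = 97 °F → (97 − 32) × 5/9 = 36.11 °C = 309.26 K.
Since the cycle is reversible, η = 1 − T_C/T_H = 1 − 309.26/2398.15 = 0.8710.
W = η·Q_H = 0.8710 × 7580 = 6600 J.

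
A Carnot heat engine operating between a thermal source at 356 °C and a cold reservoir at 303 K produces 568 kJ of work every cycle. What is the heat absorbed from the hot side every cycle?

T_H = 356 °C → 356 + 273.15 = 629.15 K.
η_rev = 1 − T_C/T_H = 1 − 303.00/629.15 = 0.5184.
Q_H = W/η = 568/0.5184 = 1100 kJ.

Q_H ≈ 1100 kJ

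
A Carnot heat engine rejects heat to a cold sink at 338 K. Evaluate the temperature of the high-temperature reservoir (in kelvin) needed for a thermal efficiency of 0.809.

T_H ≈ 1770 K

From η = 1 − T_C/T_H, solving for T_H gives T_H = T_C/(1 − η) = 338.00/(1 − 0.809) = 1770 K.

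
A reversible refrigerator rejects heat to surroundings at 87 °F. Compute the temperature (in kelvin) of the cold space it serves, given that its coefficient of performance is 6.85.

T_H = 87 °F → (87 − 32) × 5/9 = 30.56 °C = 303.71 K.
COP_R = T_C/(T_H − T_C) ⇒ T_C = T_H·COP_R/(1 + COP_R) = 303.71 × 6.85/(1 + 6.85) = 265 K.

T_C ≈ 265 K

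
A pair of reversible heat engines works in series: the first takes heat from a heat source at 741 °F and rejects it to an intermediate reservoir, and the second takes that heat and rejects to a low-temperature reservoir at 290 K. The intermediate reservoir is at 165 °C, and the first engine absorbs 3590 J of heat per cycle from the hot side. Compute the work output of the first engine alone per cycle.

W₁ ≈ 1230 J

T_H = 741 °F → (741 − 32) × 5/9 = 393.89 °C = 667.04 K.
T_m = 165 °C → 165 + 273.15 = 438.15 K.
First-stage efficiency η₁ = 1 − T_m/T_H = 1 − 438.15/667.04 = 0.3431.
W₁ = η₁·Q_H = 0.3431 × 3590 = 1230 J.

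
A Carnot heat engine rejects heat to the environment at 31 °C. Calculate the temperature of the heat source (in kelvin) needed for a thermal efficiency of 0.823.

T_C = 31 °C → 31 + 273.15 = 304.15 K.
From η = 1 − T_C/T_H, solving for T_H gives T_H = T_C/(1 − η) = 304.15/(1 − 0.823) = 1720 K.

T_H ≈ 1720 K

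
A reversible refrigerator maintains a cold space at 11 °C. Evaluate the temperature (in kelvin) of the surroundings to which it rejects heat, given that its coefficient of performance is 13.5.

T_C = 11 °C → 11 + 273.15 = 284.15 K.
COP_R = T_C/(T_H − T_C) ⇒ T_H = T_C·(1 + 1/COP_R) = 284.15 × (1 + 1/13.5) = 305 K.

T_H ≈ 305 K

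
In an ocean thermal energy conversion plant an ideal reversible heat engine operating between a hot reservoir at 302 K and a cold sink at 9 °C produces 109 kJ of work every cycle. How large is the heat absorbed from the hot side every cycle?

T_C = 9 °C → 9 + 273.15 = 282.15 K.
Since the cycle is reversible, η = 1 − T_C/T_H = 1 − 282.15/302.00 = 0.0657.
Q_H = W/η = 109/0.0657 = 1660 kJ.

Q_H ≈ 1660 kJ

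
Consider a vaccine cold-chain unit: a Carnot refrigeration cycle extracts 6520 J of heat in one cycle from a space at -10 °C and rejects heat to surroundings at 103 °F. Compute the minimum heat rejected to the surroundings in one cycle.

Q_H ≈ 7750 J

T_H = 103 °F → (103 − 32) × 5/9 = 39.44 °C = 312.59 K.
T_C = -10 °C → -10 + 273.15 = 263.15 K.
For a reversible cycle Q_H/Q_C = T_H/T_C, so Q_H = Q_C·T_H/T_C = 6520 × 312.59/263.15 = 7750 J.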